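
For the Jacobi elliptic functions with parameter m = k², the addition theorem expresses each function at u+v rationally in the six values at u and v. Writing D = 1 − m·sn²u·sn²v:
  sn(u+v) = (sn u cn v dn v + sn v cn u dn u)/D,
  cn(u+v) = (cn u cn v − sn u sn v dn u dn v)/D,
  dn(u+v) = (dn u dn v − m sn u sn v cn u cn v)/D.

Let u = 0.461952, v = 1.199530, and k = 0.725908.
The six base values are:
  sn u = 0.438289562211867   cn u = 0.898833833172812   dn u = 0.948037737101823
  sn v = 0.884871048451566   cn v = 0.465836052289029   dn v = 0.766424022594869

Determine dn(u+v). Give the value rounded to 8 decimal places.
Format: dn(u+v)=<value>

m = k² = 0.526942424464
D = 1 − m·sn²u·sn²v = 0.9207415831221101
dn(u+v) = (dn u·dn v − m·sn u·sn v·cn u·cn v)/D = 0.641029830859058/0.9207415831221101 = 0.6962103619621617

dn(u+v)=0.69621036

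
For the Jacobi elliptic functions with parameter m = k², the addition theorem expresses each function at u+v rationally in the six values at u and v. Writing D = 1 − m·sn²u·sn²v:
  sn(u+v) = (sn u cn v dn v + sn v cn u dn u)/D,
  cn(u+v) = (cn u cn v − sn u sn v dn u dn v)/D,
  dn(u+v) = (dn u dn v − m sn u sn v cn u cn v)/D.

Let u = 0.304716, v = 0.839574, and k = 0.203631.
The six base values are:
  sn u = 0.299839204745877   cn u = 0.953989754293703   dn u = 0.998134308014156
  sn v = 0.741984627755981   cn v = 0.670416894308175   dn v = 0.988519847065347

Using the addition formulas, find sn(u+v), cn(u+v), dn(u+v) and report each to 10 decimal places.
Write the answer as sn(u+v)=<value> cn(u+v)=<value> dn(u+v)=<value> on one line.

m = k² = 0.041465584161
D = 1 − m·sn²u·sn²v = 0.9979476357633838
sn(u+v) = (sn u·cn v·dn v + sn v·cn u·dn u)/D = 0.9052346700652728/0.9979476357633838 = 0.907096362198213
cn(u+v) = (cn u·cn v − sn u·sn v·dn u·dn v)/D = 0.4200591337389822/0.9979476357633838 = 0.4209230210938436
dn(u+v) = (dn u·dn v − m·sn u·sn v·cn u·cn v)/D = 0.9807754680613829/0.9979476357633838 = 0.9827925162737972

sn(u+v)=0.9070963622 cn(u+v)=0.4209230211 dn(u+v)=0.9827925163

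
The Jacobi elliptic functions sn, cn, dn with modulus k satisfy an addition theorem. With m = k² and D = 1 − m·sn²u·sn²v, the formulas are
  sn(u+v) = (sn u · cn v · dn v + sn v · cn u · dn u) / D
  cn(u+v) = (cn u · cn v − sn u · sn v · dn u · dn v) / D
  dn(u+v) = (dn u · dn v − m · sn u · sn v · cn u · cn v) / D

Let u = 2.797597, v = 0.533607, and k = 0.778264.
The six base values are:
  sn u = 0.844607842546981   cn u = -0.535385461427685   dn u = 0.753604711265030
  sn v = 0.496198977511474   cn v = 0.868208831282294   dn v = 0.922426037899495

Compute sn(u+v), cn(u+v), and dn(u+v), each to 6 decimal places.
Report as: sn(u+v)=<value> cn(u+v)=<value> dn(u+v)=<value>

m = k² = 0.605694853696
D = 1 − m·sn²u·sn²v = 0.8936161181833685
sn(u+v) = (sn u·cn v·dn v + sn v·cn u·dn u)/D = 0.4762104044262879/0.8936161181833685 = 0.5329026577926724
cn(u+v) = (cn u·cn v − sn u·sn v·dn u·dn v)/D = -0.7561570057820421/0.8936161181833685 = -0.8461765520962548
dn(u+v) = (dn u·dn v − m·sn u·sn v·cn u·cn v)/D = 0.8131374416271325/0.8936161181833685 = 0.9099404376010573

sn(u+v)=0.532903 cn(u+v)=-0.846177 dn(u+v)=0.909940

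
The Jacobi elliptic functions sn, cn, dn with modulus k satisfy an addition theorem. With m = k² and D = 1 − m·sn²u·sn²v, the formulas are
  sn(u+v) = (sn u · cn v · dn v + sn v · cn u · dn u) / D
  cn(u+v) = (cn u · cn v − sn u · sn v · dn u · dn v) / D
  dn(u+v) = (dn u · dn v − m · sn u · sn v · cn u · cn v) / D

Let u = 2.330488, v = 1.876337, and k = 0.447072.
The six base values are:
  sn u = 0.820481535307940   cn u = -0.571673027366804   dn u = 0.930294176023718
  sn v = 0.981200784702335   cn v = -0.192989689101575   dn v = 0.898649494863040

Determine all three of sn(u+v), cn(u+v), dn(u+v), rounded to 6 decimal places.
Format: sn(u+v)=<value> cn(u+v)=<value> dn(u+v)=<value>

sn(u+v)=-0.762957 cn(u+v)=-0.646449 dn(u+v)=0.940028

m = k² = 0.199873373184
D = 1 − m·sn²u·sn²v = 0.870458673674964
sn(u+v) = (sn u·cn v·dn v + sn v·cn u·dn u)/D = -0.6641223961619353/0.870458673674964 = -0.7629568367193085
cn(u+v) = (cn u·cn v − sn u·sn v·dn u·dn v)/D = -0.5627075132714213/0.870458673674964 = -0.6464494298112316
dn(u+v) = (dn u·dn v − m·sn u·sn v·cn u·cn v)/D = 0.8182557308078914/0.870458673674964 = 0.9400282351755098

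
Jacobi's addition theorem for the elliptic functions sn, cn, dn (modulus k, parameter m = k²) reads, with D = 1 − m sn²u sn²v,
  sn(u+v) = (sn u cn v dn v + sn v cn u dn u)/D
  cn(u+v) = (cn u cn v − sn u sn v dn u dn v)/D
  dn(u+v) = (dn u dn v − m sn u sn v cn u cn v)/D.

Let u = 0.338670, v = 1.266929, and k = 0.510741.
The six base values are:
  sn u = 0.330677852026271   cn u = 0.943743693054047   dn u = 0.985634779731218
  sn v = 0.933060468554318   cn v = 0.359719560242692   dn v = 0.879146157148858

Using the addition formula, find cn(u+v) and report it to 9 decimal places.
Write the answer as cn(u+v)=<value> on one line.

cn(u+v)=0.073962515

m = k² = 0.260856369081
D = 1 − m·sn²u·sn²v = 0.9751668826685049
cn(u+v) = (cn u·cn v − sn u·sn v·dn u·dn v)/D = 0.07212579515270925/0.9751668826685049 = 0.07396251496496674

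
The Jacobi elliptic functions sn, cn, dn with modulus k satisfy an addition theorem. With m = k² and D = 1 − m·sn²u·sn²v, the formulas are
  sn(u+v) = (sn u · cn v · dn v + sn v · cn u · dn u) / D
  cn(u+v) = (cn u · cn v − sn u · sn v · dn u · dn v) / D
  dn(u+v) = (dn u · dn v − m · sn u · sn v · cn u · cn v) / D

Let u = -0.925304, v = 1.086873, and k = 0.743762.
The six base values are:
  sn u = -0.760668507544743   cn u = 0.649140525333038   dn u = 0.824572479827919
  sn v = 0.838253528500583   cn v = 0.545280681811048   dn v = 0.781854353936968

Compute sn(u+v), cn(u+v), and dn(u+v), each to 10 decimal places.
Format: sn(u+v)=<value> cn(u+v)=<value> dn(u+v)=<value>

sn(u+v)=0.1604854324 cn(u+v)=0.9870382090 dn(u+v)=0.9928506848

m = k² = 0.553181912644
D = 1 − m·sn²u·sn²v = 0.7750895550485921
sn(u+v) = (sn u·cn v·dn v + sn v·cn u·dn u)/D = 0.1243905823812429/0.7750895550485921 = 0.1604854323878027
cn(u+v) = (cn u·cn v − sn u·sn v·dn u·dn v)/D = 0.7650430062161732/0.7750895550485921 = 0.9870382089824588
dn(u+v) = (dn u·dn v − m·sn u·sn v·cn u·cn v)/D = 0.769548195511632/0.7750895550485921 = 0.9928506848004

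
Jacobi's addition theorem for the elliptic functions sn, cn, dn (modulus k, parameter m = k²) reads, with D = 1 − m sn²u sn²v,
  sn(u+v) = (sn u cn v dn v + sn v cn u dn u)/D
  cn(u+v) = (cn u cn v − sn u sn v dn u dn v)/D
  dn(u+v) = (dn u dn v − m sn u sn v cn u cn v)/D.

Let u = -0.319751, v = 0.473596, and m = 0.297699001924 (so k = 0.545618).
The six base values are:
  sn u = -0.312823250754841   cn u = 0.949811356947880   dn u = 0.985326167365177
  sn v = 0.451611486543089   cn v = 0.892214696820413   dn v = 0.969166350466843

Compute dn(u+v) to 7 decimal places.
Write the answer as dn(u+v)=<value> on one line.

m = k² = 0.297699001924
D = 1 − m·sn²u·sn²v = 0.9940583729635311
dn(u+v) = (dn u·dn v − m·sn u·sn v·cn u·cn v)/D = 0.9905858206357981/0.9940583729635311 = 0.9965066917374475

dn(u+v)=0.9965067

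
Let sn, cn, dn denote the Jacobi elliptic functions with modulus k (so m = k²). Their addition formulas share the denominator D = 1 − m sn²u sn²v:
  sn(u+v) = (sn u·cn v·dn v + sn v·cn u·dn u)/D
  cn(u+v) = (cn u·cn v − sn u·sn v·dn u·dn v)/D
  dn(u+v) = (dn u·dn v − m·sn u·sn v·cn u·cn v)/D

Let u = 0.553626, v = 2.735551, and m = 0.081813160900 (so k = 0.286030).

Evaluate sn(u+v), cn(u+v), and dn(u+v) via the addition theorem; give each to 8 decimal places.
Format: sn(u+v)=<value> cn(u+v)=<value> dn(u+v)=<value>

sn(u+v)=-0.08009919 cn(u+v)=-0.99678690 dn(u+v)=0.99973751

sn u = 0.5239245746777263, cn u = 0.8517646623620656, dn u = 0.988707507834824
sn v = 0.4547143648033526, cn v = -0.8906373259871178, dn v = 0.9915058694850999
m = k² = 0.0818131609
D = 1 − m·sn²u·sn²v = 0.995356579017626
sn(u+v) = (sn u·cn v·dn v + sn v·cn u·dn u)/D = -0.07972725694516166/0.995356579017626 = -0.08009919121029875
cn(u+v) = (cn u·cn v − sn u·sn v·dn u·dn v)/D = -0.992158396574696/0.995356579017626 = -0.9967868977707602
dn(u+v) = (dn u·dn v − m·sn u·sn v·cn u·cn v)/D = 0.9950953116728868/0.995356579017626 = 0.9997375138214316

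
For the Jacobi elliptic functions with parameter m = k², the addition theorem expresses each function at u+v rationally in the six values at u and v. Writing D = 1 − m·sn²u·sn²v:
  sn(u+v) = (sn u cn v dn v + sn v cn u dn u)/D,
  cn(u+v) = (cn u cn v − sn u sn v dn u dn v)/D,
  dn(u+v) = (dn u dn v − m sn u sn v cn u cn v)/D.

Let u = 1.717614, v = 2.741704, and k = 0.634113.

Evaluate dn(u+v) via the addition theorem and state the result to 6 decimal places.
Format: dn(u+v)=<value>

sn u = 0.9988739319205251, cn u = 0.04744331490979813, dn u = 0.7738254168241336
sn v = 0.7065250826710233, cn v = -0.7076880015633328, dn v = 0.8940251679375578
m = k² = 0.402099296769
D = 1 − m·sn²u·sn²v = 0.7997327929038509
dn(u+v) = (dn u·dn v − m·sn u·sn v·cn u·cn v)/D = 0.7013471061689156/0.7997327929038509 = 0.8769768007415399

dn(u+v)=0.876977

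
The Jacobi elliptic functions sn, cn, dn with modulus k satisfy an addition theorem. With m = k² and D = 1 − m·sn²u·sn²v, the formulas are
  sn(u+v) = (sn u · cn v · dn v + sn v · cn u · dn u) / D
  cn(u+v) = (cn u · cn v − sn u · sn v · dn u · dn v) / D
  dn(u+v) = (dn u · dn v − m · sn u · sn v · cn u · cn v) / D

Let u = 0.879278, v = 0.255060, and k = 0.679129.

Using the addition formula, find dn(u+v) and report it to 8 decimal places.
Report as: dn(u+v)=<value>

dn(u+v)=0.80855481

sn u = 0.7412097053730403, cn u = 0.6712735453306728, dn u = 0.8640668896735869
sn v = 0.2510867205170229, cn v = 0.9679645958298301, dn v = 0.9853541679789297
m = k² = 0.461216198641
D = 1 − m·sn²u·sn²v = 0.9840252439303806
dn(u+v) = (dn u·dn v − m·sn u·sn v·cn u·cn v)/D = 0.795638346981344/0.9840252439303806 = 0.8085548128861166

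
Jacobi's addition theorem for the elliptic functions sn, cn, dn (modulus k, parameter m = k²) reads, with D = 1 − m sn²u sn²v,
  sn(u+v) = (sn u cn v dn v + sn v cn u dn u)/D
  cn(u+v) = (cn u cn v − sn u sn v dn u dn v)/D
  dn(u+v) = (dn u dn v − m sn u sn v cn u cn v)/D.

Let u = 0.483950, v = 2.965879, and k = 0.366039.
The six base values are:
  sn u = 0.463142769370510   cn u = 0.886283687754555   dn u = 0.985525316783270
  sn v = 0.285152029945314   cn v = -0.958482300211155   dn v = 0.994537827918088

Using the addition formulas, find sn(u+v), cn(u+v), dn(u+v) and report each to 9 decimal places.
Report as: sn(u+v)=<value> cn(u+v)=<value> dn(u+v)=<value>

sn(u+v)=-0.192872663 cn(u+v)=-0.981223795 dn(u+v)=0.997504783

m = k² = 0.133984549521
D = 1 − m·sn²u·sn²v = 0.9976631145100117
sn(u+v) = (sn u·cn v·dn v + sn v·cn u·dn u)/D = -0.1924219416764182/0.9976631145100117 = -0.1928726630040077
cn(u+v) = (cn u·cn v − sn u·sn v·dn u·dn v)/D = -0.9789307873467326/0.9976631145100117 = -0.9812237949956893
dn(u+v) = (dn u·dn v − m·sn u·sn v·cn u·cn v)/D = 0.9951737289734071/0.9976631145100117 = 0.9975047834279939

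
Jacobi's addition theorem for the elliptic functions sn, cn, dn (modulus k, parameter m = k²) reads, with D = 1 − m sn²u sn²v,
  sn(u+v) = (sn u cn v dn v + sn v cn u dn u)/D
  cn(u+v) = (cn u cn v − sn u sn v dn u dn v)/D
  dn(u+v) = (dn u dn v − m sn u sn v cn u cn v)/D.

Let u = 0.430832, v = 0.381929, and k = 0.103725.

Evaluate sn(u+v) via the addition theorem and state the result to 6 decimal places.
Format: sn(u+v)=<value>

sn(u+v)=0.725608

sn u = 0.4175013834470597, cn u = 0.9086762871450928, dn u = 0.9990618841228754
sn v = 0.3726211424042813, cn v = 0.9279835581697169, dn v = 0.9992528046525072
m = k² = 0.010758875625
D = 1 − m·sn²u·sn²v = 0.9997396139516106
sn(u+v) = (sn u·cn v·dn v + sn v·cn u·dn u)/D = 0.7254192878205739/0.9997396139516106 = 0.7256082260792416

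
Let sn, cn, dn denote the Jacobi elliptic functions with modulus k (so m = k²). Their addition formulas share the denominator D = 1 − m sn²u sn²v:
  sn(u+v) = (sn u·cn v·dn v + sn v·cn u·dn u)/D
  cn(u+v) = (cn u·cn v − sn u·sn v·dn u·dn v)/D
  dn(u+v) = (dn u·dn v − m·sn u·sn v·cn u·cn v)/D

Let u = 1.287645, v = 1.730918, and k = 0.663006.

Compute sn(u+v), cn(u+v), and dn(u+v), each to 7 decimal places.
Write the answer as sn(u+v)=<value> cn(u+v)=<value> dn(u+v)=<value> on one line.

sn u = 0.9228013469717604, cn u = 0.3852761010328887, dn u = 0.7909948323939283
sn v = 0.9984190033792059, cn v = 0.05620937369579247, dn v = 0.7495411160059366
m = k² = 0.439576956036
D = 1 − m·sn²u·sn²v = 0.6268555092221818
sn(u+v) = (sn u·cn v·dn v + sn v·cn u·dn u)/D = 0.3431483559875308/0.6268555092221818 = 0.5474122041510299
cn(u+v) = (cn u·cn v − sn u·sn v·dn u·dn v)/D = -0.5245922561621127/0.6268555092221818 = -0.8368631182854883
dn(u+v) = (dn u·dn v − m·sn u·sn v·cn u·cn v)/D = 0.5841123982158696/0.6268555092221818 = 0.9318134556090144

sn(u+v)=0.5474122 cn(u+v)=-0.8368631 dn(u+v)=0.9318135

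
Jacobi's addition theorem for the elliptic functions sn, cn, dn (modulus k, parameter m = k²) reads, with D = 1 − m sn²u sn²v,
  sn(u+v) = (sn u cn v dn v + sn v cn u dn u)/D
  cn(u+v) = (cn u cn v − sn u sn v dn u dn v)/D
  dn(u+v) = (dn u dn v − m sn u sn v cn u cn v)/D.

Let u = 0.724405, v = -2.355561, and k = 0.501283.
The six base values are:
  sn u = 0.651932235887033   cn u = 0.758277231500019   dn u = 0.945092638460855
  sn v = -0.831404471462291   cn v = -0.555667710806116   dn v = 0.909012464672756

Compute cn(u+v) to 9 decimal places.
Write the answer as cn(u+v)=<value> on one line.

cn(u+v)=0.047830210

m = k² = 0.251284646089
D = 1 − m·sn²u·sn²v = 0.9261763392519229
cn(u+v) = (cn u·cn v − sn u·sn v·dn u·dn v)/D = 0.04429920840086739/0.9261763392519229 = 0.04783020956532756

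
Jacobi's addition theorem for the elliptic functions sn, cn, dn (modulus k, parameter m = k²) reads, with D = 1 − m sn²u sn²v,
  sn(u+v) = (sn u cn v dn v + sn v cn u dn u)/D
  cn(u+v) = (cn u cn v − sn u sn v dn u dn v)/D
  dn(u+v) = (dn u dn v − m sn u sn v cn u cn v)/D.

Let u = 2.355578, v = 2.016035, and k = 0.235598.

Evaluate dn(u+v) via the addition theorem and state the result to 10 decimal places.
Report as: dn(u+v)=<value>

sn u = 0.735501776467388, cn u = -0.6775227943127201, dn u = 0.9848721183015105
sn v = 0.9165256352123513, cn v = -0.3999759492751982, dn v = 0.9764084909857592
m = k² = 0.055506417604
D = 1 − m·sn²u·sn²v = 0.9747768173846698
dn(u+v) = (dn u·dn v − m·sn u·sn v·cn u·cn v)/D = 0.9514977002138291/0.9747768173846698 = 0.9761185157918521

dn(u+v)=0.9761185158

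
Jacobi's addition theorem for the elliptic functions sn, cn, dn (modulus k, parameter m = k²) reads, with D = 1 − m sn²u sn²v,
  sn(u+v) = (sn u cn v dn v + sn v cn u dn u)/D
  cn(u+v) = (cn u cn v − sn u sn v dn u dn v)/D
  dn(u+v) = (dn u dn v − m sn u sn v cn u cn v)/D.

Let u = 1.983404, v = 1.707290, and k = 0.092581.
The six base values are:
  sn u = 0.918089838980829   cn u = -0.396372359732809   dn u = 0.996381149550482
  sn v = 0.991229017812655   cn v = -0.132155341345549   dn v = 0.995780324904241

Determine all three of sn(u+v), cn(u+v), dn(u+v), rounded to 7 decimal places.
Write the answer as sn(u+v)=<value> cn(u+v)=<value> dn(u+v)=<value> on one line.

sn(u+v)=-0.5159549 cn(u+v)=-0.8566157 dn(u+v)=0.9988585

m = k² = 0.008571241561
D = 1 − m·sn²u·sn²v = 0.9929015731501442
sn(u+v) = (sn u·cn v·dn v + sn v·cn u·dn u)/D = -0.512292454606726/0.9929015731501442 = -0.5159549228846456
cn(u+v) = (cn u·cn v − sn u·sn v·dn u·dn v)/D = -0.8505351109254965/0.9929015731501442 = -0.8566157350592501
dn(u+v) = (dn u·dn v − m·sn u·sn v·cn u·cn v)/D = 0.9917681517488403/0.9929015731501442 = 0.9988584755710399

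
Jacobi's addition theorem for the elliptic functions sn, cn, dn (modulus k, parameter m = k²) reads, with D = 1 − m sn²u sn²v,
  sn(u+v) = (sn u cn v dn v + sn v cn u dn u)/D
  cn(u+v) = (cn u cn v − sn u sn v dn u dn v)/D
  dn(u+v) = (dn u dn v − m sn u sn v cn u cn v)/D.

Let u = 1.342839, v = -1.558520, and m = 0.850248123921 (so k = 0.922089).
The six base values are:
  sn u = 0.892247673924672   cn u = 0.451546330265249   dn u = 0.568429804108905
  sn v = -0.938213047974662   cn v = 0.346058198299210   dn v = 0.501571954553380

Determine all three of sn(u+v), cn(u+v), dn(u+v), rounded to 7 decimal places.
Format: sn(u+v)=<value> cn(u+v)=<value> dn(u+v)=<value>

m = k² = 0.850248123921
D = 1 − m·sn²u·sn²v = 0.4041739758052016
sn(u+v) = (sn u·cn v·dn v + sn v·cn u·dn u)/D = -0.08594320423289459/0.4041739758052016 = -0.212639134080014
cn(u+v) = (cn u·cn v − sn u·sn v·dn u·dn v)/D = 0.3949308399762757/0.4041739758052016 = 0.9771307991552113
dn(u+v) = (dn u·dn v − m·sn u·sn v·cn u·cn v)/D = 0.3963287408402398/0.4041739758052016 = 0.9805894603942957

sn(u+v)=-0.2126391 cn(u+v)=0.9771308 dn(u+v)=0.9805895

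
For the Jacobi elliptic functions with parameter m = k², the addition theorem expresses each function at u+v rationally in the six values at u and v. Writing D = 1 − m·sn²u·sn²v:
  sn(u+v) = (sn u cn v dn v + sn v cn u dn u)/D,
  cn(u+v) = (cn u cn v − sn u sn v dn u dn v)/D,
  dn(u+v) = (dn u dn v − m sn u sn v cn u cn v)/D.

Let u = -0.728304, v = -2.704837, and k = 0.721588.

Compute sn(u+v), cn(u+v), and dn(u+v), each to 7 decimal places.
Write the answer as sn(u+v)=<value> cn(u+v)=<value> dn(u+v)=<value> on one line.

sn(u+v)=-0.3034678 cn(u+v)=-0.9528417 dn(u+v)=0.9757296

sn u = -0.6429979884730004, cn u = 0.7658678651175249, dn u = 0.8858458673038782
sn v = -0.8199462285754352, cn v = -0.5724405490921482, dn v = 0.8061851334511057
m = k² = 0.520689241744
D = 1 − m·sn²u·sn²v = 0.8552666619943611
sn(u+v) = (sn u·cn v·dn v + sn v·cn u·dn u)/D = -0.2595459339319428/0.8552666619943611 = -0.3034678486435077
cn(u+v) = (cn u·cn v − sn u·sn v·dn u·dn v)/D = -0.8149337220279771/0.8552666619943611 = -0.9528416787901761
dn(u+v) = (dn u·dn v − m·sn u·sn v·cn u·cn v)/D = 0.8345090204594154/0.8552666619943611 = 0.9757296262588538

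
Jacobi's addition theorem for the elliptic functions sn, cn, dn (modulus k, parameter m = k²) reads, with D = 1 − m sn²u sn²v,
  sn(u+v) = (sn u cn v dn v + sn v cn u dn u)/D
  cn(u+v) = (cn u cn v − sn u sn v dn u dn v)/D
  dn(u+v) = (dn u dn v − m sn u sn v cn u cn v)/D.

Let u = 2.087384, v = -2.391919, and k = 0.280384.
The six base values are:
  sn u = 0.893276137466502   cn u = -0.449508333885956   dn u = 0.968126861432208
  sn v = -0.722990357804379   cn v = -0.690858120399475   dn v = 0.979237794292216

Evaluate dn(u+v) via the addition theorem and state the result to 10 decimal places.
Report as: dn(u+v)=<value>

dn(u+v)=0.9964677863

m = k² = 0.078615187456
D = 1 − m·sn²u·sn²v = 0.9672098857220263
dn(u+v) = (dn u·dn v − m·sn u·sn v·cn u·cn v)/D = 0.9637934936821725/0.9672098857220263 = 0.9964677862682271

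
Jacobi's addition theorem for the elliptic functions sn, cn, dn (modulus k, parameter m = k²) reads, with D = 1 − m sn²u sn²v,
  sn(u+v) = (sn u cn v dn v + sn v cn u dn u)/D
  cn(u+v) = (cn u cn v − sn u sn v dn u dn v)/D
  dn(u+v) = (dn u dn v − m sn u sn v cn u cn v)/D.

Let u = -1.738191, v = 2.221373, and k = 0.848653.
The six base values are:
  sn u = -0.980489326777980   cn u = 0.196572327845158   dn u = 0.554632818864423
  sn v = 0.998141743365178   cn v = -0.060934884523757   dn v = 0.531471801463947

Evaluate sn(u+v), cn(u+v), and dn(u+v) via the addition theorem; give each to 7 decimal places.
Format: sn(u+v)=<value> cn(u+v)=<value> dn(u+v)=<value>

sn(u+v)=0.4531961 cn(u+v)=0.8914108 dn(u+v)=0.9230807

m = k² = 0.720211914409
D = 1 − m·sn²u·sn²v = 0.3101884213953844
sn(u+v) = (sn u·cn v·dn v + sn v·cn u·dn u)/D = 0.1405761833362213/0.3101884213953844 = 0.4531961015947615
cn(u+v) = (cn u·cn v − sn u·sn v·dn u·dn v)/D = 0.2765053226366207/0.3101884213953844 = 0.8914108443918049
dn(u+v) = (dn u·dn v − m·sn u·sn v·cn u·cn v)/D = 0.2863289566131309/0.3101884213953844 = 0.9230807369439464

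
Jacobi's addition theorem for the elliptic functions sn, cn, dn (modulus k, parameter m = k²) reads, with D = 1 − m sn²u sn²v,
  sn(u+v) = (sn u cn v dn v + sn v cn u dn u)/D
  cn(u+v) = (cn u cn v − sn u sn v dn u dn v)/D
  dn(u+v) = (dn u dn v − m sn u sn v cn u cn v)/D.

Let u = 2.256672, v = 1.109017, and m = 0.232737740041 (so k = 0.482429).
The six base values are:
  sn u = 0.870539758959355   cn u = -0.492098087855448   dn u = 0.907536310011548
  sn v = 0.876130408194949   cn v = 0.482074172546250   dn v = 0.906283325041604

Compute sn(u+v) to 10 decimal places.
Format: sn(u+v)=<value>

m = k² = 0.232737740041
D = 1 − m·sn²u·sn²v = 0.8646115730840622
sn(u+v) = (sn u·cn v·dn v + sn v·cn u·dn u)/D = -0.0109419587361628/0.8646115730840622 = -0.01265534614246826

sn(u+v)=-0.0126553461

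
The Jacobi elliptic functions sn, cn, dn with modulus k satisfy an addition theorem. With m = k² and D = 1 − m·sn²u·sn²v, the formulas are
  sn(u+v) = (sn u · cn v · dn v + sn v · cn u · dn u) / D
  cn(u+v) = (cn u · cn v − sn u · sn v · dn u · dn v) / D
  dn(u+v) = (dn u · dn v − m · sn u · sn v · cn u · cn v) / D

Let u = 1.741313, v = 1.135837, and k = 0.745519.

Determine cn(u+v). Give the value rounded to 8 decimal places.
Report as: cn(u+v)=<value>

cn(u+v)=-0.64528271

sn u = 0.9940639558882799, cn u = 0.1087972959394856, dn u = 0.6714017619462045
sn v = 0.8581049517633504, cn v = 0.5134743340803102, dn v = 0.7685967673097064
m = k² = 0.555798579361
D = 1 − m·sn²u·sn²v = 0.5955853288792863
cn(u+v) = (cn u·cn v − sn u·sn v·dn u·dn v)/D = -0.3843209139396268/0.5955853288792863 = -0.6452827081264812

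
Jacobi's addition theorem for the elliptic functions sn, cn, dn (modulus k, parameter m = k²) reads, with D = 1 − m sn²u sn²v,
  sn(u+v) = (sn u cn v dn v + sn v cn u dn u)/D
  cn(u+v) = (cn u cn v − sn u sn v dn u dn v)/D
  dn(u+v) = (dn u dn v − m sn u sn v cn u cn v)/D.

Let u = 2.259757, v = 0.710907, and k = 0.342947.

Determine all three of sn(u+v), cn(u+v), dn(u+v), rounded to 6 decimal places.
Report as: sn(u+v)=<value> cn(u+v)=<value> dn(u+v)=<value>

sn u = 0.8224159951004301, cn u = -0.5688865712978021, dn u = 0.959401147873455
sn v = 0.6476942252583503, cn v = 0.7619003809993702, dn v = 0.9750182444521503
m = k² = 0.117612644809
D = 1 − m·sn²u·sn²v = 0.9666283897499056
sn(u+v) = (sn u·cn v·dn v + sn v·cn u·dn u)/D = 0.2574402060666032/0.9666283897499056 = 0.2663280002910016
cn(u+v) = (cn u·cn v − sn u·sn v·dn u·dn v)/D = -0.931716150000031/0.9666283897499056 = -0.9638824597745289
dn(u+v) = (dn u·dn v − m·sn u·sn v·cn u·cn v)/D = 0.9625879761192176/0.9666283897499056 = 0.9958200962505008

sn(u+v)=0.266328 cn(u+v)=-0.963882 dn(u+v)=0.995820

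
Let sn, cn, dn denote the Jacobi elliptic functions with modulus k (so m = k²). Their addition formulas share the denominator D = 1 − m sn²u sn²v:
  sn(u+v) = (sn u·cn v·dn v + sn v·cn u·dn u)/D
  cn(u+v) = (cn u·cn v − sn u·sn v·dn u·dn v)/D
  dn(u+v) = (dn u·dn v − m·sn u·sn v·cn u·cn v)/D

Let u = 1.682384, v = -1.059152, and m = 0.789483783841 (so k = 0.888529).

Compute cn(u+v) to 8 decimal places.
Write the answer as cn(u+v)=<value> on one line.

sn u = 0.9655654574126634, cn u = 0.2601602341855381, dn u = 0.51376173602947
sn v = -0.8049772592814736, cn v = 0.5933056649313971, dn v = 0.6988731469931166
m = k² = 0.789483783841
D = 1 − m·sn²u·sn²v = 0.5230488737011836
cn(u+v) = (cn u·cn v − sn u·sn v·dn u·dn v)/D = 0.4334324378591016/0.5230488737011836 = 0.8286652732698941

cn(u+v)=0.82866527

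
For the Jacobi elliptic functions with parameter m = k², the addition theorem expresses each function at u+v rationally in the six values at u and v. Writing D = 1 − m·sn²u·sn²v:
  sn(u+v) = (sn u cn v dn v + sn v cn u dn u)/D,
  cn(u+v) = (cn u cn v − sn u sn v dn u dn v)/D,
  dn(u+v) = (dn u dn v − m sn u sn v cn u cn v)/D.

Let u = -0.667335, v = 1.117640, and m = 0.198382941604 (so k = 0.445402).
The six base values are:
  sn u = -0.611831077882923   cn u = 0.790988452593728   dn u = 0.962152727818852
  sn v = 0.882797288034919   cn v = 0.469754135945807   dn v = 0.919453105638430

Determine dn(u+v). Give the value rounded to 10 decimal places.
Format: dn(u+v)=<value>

m = k² = 0.198382941604
D = 1 − m·sn²u·sn²v = 0.942125217406346
dn(u+v) = (dn u·dn v − m·sn u·sn v·cn u·cn v)/D = 0.9244684780609421/0.942125217406346 = 0.9812586065852131

dn(u+v)=0.9812586066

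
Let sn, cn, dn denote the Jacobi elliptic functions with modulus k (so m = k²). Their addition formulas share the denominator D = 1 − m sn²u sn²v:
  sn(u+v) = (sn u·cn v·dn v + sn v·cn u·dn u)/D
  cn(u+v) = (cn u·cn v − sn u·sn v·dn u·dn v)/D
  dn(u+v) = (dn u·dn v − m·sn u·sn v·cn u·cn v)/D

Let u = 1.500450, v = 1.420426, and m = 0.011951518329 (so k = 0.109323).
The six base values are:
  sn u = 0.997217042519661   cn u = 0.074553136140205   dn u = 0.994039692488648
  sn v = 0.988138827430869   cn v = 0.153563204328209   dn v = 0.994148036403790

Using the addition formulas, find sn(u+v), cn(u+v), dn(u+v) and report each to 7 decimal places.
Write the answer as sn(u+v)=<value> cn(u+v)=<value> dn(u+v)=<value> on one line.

m = k² = 0.011951518329
D = 1 − m·sn²u·sn²v = 0.9883951803615905
sn(u+v) = (sn u·cn v·dn v + sn v·cn u·dn u)/D = 0.2254694586086132/0.9883951803615905 = 0.2281167119067986
cn(u+v) = (cn u·cn v − sn u·sn v·dn u·dn v)/D = -0.9623349498988176/0.9883951803615905 = -0.9736337944775904
dn(u+v) = (dn u·dn v − m·sn u·sn v·cn u·cn v)/D = 0.9880877792373404/0.9883951803615905 = 0.9996889896568116

sn(u+v)=0.2281167 cn(u+v)=-0.9736338 dn(u+v)=0.9996890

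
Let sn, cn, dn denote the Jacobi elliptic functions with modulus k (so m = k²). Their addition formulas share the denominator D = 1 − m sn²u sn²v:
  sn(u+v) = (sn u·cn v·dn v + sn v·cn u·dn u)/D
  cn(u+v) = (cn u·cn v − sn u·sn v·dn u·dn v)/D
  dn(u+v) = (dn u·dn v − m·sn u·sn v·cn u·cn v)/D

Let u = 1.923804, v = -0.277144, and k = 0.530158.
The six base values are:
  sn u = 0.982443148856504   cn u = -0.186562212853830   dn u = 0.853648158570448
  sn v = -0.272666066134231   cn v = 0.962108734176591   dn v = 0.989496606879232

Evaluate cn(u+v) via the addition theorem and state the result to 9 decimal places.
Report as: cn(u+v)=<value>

m = k² = 0.281067504964
D = 1 − m·sn²u·sn²v = 0.9798308460859645
cn(u+v) = (cn u·cn v − sn u·sn v·dn u·dn v)/D = 0.04677934613299097/0.9798308460859645 = 0.04774226726975978

cn(u+v)=0.047742267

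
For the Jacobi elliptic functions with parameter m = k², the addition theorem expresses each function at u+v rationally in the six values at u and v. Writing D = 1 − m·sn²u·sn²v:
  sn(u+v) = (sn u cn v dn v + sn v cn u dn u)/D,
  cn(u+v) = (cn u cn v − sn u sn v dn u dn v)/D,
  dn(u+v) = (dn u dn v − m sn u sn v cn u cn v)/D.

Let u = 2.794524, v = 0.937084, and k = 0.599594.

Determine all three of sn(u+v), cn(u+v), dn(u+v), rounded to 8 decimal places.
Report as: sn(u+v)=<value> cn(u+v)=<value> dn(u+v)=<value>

sn u = 0.6344926550541375, cn u = -0.772928891090475, dn u = 0.9248064319167444
sn v = 0.7808202786262849, cn v = 0.6247557062452257, dn v = 0.8836356857005647
m = k² = 0.359512964836
D = 1 − m·sn²u·sn²v = 0.9117591013467616
sn(u+v) = (sn u·cn v·dn v + sn v·cn u·dn u)/D = -0.2078620843849256/0.9117591013467616 = -0.2279791713380124
cn(u+v) = (cn u·cn v − sn u·sn v·dn u·dn v)/D = -0.8877488455434951/0.9117591013467616 = -0.9736660091818103
dn(u+v) = (dn u·dn v − m·sn u·sn v·cn u·cn v)/D = 0.9032005920279786/0.9117591013467616 = 0.99061319014404

sn(u+v)=-0.22797917 cn(u+v)=-0.97366601 dn(u+v)=0.99061319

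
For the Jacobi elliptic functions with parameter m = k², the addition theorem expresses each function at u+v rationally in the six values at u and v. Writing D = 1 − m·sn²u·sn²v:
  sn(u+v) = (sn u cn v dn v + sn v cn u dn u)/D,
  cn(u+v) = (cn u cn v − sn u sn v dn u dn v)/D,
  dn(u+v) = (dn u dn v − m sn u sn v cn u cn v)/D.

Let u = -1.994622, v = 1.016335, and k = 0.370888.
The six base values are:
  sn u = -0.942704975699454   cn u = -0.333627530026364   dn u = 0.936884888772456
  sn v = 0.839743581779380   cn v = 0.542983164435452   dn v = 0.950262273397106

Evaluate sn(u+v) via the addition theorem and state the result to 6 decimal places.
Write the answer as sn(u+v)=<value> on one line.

m = k² = 0.137557908544
D = 1 − m·sn²u·sn²v = 0.9137953785351069
sn(u+v) = (sn u·cn v·dn v + sn v·cn u·dn u)/D = -0.7488926828927714/0.9137953785351069 = -0.8195408955704188

sn(u+v)=-0.819541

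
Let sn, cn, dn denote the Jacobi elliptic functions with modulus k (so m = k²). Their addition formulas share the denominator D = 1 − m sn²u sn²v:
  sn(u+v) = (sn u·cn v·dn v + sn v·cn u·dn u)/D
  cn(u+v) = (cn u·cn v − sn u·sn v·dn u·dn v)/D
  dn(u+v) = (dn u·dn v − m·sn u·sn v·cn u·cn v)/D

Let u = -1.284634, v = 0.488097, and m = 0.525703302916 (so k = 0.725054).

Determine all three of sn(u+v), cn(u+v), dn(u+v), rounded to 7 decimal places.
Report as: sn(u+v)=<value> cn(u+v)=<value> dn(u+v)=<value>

sn u = -0.9131702875402428, cn u = 0.4075782451918529, dn u = 0.7494174693776067
sn v = 0.4603878873911606, cn v = 0.8877178567222268, dn v = 0.9426417672792516
m = k² = 0.525703302916
D = 1 − m·sn²u·sn²v = 0.9070836742554948
sn(u+v) = (sn u·cn v·dn v + sn v·cn u·dn u)/D = -0.6235170750470844/0.9070836742554948 = -0.6873865033000921
cn(u+v) = (cn u·cn v − sn u·sn v·dn u·dn v)/D = 0.6588074447253744/0.9070836742554948 = 0.7262918112445386
dn(u+v) = (dn u·dn v − m·sn u·sn v·cn u·cn v)/D = 0.7863976452946456/0.9070836742554948 = 0.8669516028277056

sn(u+v)=-0.6873865 cn(u+v)=0.7262918 dn(u+v)=0.8669516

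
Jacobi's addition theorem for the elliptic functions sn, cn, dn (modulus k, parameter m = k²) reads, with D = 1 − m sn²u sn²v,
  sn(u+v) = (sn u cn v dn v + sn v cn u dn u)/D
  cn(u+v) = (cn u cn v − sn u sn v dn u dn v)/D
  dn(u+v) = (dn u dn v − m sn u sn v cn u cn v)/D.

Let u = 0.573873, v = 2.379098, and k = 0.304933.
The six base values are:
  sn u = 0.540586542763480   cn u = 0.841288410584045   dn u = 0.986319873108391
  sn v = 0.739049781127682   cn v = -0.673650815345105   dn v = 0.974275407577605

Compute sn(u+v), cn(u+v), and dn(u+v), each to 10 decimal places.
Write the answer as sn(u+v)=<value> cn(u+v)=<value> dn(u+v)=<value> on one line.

sn(u+v)=0.2623434634 cn(u+v)=-0.9649745630 dn(u+v)=0.9967950899

m = k² = 0.092984134489
D = 1 − m·sn²u·sn²v = 0.9851581957645962
sn(u+v) = (sn u·cn v·dn v + sn v·cn u·dn u)/D = 0.2584498130460746/0.9851581957645962 = 0.2623434633718779
cn(u+v) = (cn u·cn v − sn u·sn v·dn u·dn v)/D = -0.9506525994381983/0.9851581957645962 = -0.9649745629943041
dn(u+v) = (dn u·dn v − m·sn u·sn v·cn u·cn v)/D = 0.9820008523389222/0.9851581957645962 = 0.9967950899264219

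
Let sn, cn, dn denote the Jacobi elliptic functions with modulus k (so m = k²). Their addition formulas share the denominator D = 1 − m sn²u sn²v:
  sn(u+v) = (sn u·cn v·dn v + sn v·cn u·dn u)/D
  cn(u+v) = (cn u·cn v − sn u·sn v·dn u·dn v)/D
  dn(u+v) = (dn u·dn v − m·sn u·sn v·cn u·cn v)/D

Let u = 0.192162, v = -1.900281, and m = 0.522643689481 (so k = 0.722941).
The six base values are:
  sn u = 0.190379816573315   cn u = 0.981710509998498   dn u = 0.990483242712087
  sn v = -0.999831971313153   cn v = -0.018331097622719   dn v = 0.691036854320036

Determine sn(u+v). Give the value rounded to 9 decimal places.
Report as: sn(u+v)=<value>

m = k² = 0.522643689481
D = 1 − m·sn²u·sn²v = 0.9810634194752742
sn(u+v) = (sn u·cn v·dn v + sn v·cn u·dn u)/D = -0.9746160531416087/0.9810634194752742 = -0.9934281859809697

sn(u+v)=-0.993428186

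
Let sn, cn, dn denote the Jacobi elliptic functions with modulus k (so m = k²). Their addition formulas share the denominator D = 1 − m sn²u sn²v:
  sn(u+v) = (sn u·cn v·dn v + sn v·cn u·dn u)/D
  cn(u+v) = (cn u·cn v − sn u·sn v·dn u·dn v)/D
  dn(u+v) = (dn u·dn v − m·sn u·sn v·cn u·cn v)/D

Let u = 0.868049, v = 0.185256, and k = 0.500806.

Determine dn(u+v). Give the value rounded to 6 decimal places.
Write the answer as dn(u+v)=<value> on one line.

sn u = 0.7477320622077139, cn u = 0.6640005746583353, dn u = 0.9272395539256054
sn v = 0.1839388266840751, cn v = 0.9829376928565136, dn v = 0.9957481284117715
m = k² = 0.250806649636
D = 1 − m·sn²u·sn²v = 0.9952556373633408
dn(u+v) = (dn u·dn v − m·sn u·sn v·cn u·cn v)/D = 0.9007830377245307/0.9952556373633408 = 0.9050770514708266

dn(u+v)=0.905077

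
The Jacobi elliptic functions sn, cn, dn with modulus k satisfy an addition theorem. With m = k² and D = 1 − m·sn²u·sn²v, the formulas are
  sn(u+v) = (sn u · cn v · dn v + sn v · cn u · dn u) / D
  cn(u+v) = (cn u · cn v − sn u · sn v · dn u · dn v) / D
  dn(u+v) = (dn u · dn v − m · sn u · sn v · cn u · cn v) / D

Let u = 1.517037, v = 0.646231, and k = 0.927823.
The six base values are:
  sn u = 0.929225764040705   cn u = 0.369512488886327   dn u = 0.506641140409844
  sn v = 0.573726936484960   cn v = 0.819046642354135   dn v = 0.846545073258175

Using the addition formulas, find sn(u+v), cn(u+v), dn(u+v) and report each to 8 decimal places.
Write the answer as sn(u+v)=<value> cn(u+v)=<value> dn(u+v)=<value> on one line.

sn(u+v)=0.99518997 cn(u+v)=0.09796386 dn(u+v)=0.38393494

m = k² = 0.860855519329
D = 1 − m·sn²u·sn²v = 0.7553285844250823
sn(u+v) = (sn u·cn v·dn v + sn v·cn u·dn u)/D = 0.7516954337246156/0.7553285844250823 = 0.9951899732442509
cn(u+v) = (cn u·cn v − sn u·sn v·dn u·dn v)/D = 0.07399490095378707/0.7553285844250823 = 0.09796385636604527
dn(u+v) = (dn u·dn v − m·sn u·sn v·cn u·cn v)/D = 0.2899970363339416/0.7553285844250823 = 0.3839349421082383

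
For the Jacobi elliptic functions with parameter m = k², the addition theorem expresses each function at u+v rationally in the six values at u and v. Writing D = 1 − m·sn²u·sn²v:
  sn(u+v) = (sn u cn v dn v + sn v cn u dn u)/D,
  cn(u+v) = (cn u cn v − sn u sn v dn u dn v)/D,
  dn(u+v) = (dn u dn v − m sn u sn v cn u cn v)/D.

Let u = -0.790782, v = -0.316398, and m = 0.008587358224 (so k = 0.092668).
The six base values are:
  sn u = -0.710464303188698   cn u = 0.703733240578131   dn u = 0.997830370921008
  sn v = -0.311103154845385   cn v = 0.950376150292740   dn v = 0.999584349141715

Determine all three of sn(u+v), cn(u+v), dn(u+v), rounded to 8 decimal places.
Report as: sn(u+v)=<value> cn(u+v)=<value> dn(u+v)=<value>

sn(u+v)=-0.89376126 cn(u+v)=0.44854299 dn(u+v)=0.99656427

m = k² = 0.008587358224
D = 1 − m·sn²u·sn²v = 0.9995804797445939
sn(u+v) = (sn u·cn v·dn v + sn v·cn u·dn u)/D = -0.8933863050038145/0.9995804797445939 = -0.8937612559541845
cn(u+v) = (cn u·cn v − sn u·sn v·dn u·dn v)/D = 0.4483548210045966/0.9995804797445939 = 0.448542993875948
dn(u+v) = (dn u·dn v − m·sn u·sn v·cn u·cn v)/D = 0.9961461886732774/0.9995804797445939 = 0.9965642675693367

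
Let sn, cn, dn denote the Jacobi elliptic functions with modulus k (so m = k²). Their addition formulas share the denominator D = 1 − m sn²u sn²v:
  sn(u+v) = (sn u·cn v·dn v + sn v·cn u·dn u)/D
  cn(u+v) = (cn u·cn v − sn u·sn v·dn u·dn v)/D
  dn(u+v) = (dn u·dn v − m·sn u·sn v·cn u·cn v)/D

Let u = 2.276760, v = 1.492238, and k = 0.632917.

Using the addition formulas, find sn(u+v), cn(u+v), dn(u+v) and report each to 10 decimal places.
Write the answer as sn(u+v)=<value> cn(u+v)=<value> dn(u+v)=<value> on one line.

sn(u+v)=-0.2109129128 cn(u+v)=-0.9775048559 dn(u+v)=0.9910501106

sn u = 0.9239698810369142, cn u = -0.3824652388605149, dn u = 0.8111802214085218
sn v = 0.9753754058543789, cn v = 0.2205511678826607, dn v = 0.7867029948584364
m = k² = 0.400583928889
D = 1 − m·sn²u·sn²v = 0.674648545782528
sn(u+v) = (sn u·cn v·dn v + sn v·cn u·dn u)/D = -0.1422920898984166/0.674648545782528 = -0.2109129127868664
cn(u+v) = (cn u·cn v − sn u·sn v·dn u·dn v)/D = -0.6594722294978165/0.674648545782528 = -0.9775048558548237
dn(u+v) = (dn u·dn v − m·sn u·sn v·cn u·cn v)/D = 0.668610515888373/0.674648545782528 = 0.9910501105621573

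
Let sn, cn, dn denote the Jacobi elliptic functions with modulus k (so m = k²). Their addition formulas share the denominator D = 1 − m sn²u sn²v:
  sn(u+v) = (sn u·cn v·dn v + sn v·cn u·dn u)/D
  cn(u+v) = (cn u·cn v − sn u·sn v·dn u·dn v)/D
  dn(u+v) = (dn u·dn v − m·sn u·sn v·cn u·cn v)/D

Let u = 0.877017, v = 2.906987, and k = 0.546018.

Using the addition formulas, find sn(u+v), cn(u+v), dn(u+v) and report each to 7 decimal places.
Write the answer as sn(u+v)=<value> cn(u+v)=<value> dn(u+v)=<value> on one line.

sn u = 0.750244167328147, cn u = 0.6611608649868013, dn u = 0.9122442014415042
sn v = 0.4899804528888615, cn v = -0.8717334201387636, dn v = 0.963547269177639
m = k² = 0.298135656324
D = 1 − m·sn²u·sn²v = 0.9597119094260714
sn(u+v) = (sn u·cn v·dn v + sn v·cn u·dn u)/D = -0.3346454658672569/0.9597119094260714 = -0.3486936679439376
cn(u+v) = (cn u·cn v − sn u·sn v·dn u·dn v)/D = -0.8994772711240249/0.9597119094260714 = -0.9372367502055193
dn(u+v) = (dn u·dn v − m·sn u·sn v·cn u·cn v)/D = 0.9421568107792539/0.9597119094260714 = 0.9817079495686202

sn(u+v)=-0.3486937 cn(u+v)=-0.9372368 dn(u+v)=0.9817079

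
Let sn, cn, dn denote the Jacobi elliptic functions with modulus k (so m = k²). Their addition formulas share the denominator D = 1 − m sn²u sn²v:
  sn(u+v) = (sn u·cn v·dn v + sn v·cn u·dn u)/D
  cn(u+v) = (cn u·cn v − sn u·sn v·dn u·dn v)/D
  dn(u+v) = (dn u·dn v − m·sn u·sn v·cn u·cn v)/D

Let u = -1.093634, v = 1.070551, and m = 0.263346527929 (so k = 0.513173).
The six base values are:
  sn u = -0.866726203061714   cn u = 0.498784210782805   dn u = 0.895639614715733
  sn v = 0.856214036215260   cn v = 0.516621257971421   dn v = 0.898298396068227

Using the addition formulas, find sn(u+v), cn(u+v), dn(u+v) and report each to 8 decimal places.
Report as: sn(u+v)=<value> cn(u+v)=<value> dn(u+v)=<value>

m = k² = 0.263346527929
D = 1 − m·sn²u·sn²v = 0.8549705713983332
sn(u+v) = (sn u·cn v·dn v + sn v·cn u·dn u)/D = -0.01973307181179282/0.8549705713983332 = -0.02308041056842309
cn(u+v) = (cn u·cn v − sn u·sn v·dn u·dn v)/D = 0.8547428173632482/0.8549705713983332 = 0.9997336118426713
dn(u+v) = (dn u·dn v − m·sn u·sn v·cn u·cn v)/D = 0.8549105990493218/0.8549705713983332 = 0.9999298544873734

sn(u+v)=-0.02308041 cn(u+v)=0.99973361 dn(u+v)=0.99992985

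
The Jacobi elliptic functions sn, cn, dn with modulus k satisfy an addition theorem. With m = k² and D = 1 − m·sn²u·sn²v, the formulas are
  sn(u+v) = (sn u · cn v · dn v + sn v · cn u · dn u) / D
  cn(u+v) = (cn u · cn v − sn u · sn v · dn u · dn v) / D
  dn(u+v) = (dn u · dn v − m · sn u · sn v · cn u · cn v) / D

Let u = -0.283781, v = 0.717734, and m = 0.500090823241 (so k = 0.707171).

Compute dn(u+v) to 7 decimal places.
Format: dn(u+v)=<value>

sn u = -0.2781909227190984, cn u = 0.960525798985481, dn u = 0.9804579932003807
sn v = 0.6366569519610734, cn v = 0.771147149070549, dn v = 0.8929149731005367
m = k² = 0.500090823241
D = 1 − m·sn²u·sn²v = 0.9843127879667864
dn(u+v) = (dn u·dn v − m·sn u·sn v·cn u·cn v)/D = 0.9410716313618246/0.9843127879667864 = 0.9560696994557172

dn(u+v)=0.9560697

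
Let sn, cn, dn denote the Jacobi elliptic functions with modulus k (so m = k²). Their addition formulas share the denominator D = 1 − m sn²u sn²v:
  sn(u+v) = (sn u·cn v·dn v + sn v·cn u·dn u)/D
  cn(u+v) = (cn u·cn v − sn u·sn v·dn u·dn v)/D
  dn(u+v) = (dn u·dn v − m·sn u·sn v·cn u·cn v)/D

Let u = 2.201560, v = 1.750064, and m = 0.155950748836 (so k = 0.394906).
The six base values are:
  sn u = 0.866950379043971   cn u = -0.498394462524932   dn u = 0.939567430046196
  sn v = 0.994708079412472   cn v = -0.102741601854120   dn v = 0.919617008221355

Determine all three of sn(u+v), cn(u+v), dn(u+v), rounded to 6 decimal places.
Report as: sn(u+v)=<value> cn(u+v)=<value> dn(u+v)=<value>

m = k² = 0.155950748836
D = 1 − m·sn²u·sn²v = 0.8840242373654132
sn(u+v) = (sn u·cn v·dn v + sn v·cn u·dn u)/D = -0.5477091363326788/0.8840242373654132 = -0.6195634838757052
cn(u+v) = (cn u·cn v − sn u·sn v·dn u·dn v)/D = -0.6939117769768802/0.8840242373654132 = -0.7849465519688578
dn(u+v) = (dn u·dn v − m·sn u·sn v·cn u·cn v)/D = 0.8571557153651452/0.8840242373654132 = 0.9696065776654019

sn(u+v)=-0.619563 cn(u+v)=-0.784947 dn(u+v)=0.969607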